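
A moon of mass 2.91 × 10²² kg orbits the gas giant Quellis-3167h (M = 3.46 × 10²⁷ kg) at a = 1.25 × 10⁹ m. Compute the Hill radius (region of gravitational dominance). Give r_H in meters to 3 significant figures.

r_H ≈ a (m/3M)^(1/3)
    = (1.25 × 10⁹) × (2.91 × 10²² / (3 × 3.46 × 10²⁷))^(1/3)
    = 1.76 × 10⁷ m

1.76 × 10⁷ m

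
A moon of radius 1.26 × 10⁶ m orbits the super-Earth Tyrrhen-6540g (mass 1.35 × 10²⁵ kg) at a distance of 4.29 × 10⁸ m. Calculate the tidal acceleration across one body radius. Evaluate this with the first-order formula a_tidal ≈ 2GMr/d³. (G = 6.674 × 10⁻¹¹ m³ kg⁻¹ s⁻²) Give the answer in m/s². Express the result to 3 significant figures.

2.88 × 10⁻⁵ m/s²

Since r ≪ d, expand the inverse-square field across one radius to get the leading 2GMr/d³ term.
Δa = 2GMr/d³
   = 2 × (6.674 × 10⁻¹¹) × (1.35 × 10²⁵) × (1.26 × 10⁶) / (4.29 × 10⁸)³
   = 2.88 × 10⁻⁵ m/s²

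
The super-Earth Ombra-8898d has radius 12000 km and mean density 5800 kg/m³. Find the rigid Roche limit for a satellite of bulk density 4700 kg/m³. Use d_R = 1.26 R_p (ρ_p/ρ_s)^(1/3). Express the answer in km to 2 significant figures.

d_R = 1.26 × 12000 km × (5800/4700)^(1/3)
    = 16000 km

16000 km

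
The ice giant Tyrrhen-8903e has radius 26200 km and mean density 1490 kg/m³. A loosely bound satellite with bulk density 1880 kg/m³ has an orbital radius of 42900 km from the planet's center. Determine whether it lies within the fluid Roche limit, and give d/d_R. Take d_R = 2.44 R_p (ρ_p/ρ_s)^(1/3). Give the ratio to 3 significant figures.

d_R = 2.44 × (26200 km) × (1490/1880)^(1/3) = 59160 km
d/d_R = (42900) / (59160) = 0.725
Since d/d_R < 1, the body is inside the Roche limit.

inside; d/d_R ≈ 0.725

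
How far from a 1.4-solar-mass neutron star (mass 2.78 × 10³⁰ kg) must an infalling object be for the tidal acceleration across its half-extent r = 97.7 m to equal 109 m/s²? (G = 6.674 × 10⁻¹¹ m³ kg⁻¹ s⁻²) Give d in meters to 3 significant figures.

2GMr/d³ = a_tidal  ⇒  d = (2GMr / a_tidal)^(1/3)
d = (2 × 6.674×10⁻¹¹ × (2.78 × 10³⁰) × (97.7) / (109))^(1/3)
  = 6.93 × 10⁶ m

6.93 × 10⁶ m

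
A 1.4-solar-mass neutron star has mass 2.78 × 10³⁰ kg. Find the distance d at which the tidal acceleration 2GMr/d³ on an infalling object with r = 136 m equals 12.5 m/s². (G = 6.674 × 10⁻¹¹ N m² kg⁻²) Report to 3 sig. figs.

1.59 × 10⁷ m

2GMr/d³ = a_tidal  ⇒  d = (2GMr / a_tidal)^(1/3)
d = (2 × 6.674×10⁻¹¹ × (2.78 × 10³⁰) × (136) / (12.5))^(1/3)
  = 1.59 × 10⁷ m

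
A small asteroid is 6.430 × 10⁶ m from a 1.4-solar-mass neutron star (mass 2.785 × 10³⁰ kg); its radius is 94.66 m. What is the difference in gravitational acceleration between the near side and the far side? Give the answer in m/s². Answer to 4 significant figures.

The field gradient is 2GM/d³; across the full diameter 2r the difference is 4GMr/d³.
a_tidal = 4GMr/d³
        = 4 × (6.674 × 10⁻¹¹) × (2.785 × 10³⁰) × (94.66) / (6.430 × 10⁶)³
        = 2.647 × 10² m/s²

2.647 × 10² m/s²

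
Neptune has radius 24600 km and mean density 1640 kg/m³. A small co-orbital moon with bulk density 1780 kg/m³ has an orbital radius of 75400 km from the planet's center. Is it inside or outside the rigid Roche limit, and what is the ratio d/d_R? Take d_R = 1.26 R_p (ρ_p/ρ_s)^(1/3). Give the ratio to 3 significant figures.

d_R = 1.26 × (24600 km) × (1640/1780)^(1/3) = 30160 km
d/d_R = (75400) / (30160) = 2.50
Since d/d_R > 1, the body is outside the Roche limit.

outside; d/d_R ≈ 2.50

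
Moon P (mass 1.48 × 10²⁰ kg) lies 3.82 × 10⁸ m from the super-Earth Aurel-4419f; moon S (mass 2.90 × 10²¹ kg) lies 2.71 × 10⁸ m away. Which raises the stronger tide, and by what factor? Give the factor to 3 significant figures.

Moon S, by a factor of ≈ 54.9

Compare M/d³ for the two perturbers:
Moon P: (1.48 × 10²⁰) / (3.82 × 10⁸)³ = 2.655 × 10⁻⁶
Moon S: (2.90 × 10²¹) / (2.71 × 10⁸)³ = 1.457 × 10⁻⁴
Ratio (larger/smaller) = 54.9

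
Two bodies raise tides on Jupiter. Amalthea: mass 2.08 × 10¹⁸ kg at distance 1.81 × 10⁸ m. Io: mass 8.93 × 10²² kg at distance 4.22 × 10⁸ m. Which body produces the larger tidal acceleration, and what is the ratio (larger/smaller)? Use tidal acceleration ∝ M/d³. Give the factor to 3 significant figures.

Compare M/d³ for the two perturbers:
Amalthea: (2.08 × 10¹⁸) / (1.81 × 10⁸)³ = 3.508 × 10⁻⁷
Io: (8.93 × 10²²) / (4.22 × 10⁸)³ = 1.188 × 10⁻³
Ratio (larger/smaller) = 3390

Io, by a factor of ≈ 3390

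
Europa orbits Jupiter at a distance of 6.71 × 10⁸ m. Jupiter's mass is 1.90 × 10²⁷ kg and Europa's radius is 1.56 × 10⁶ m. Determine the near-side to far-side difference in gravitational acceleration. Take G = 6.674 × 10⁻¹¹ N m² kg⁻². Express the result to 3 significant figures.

The field gradient is 2GM/d³; across the full diameter 2r the difference is 4GMr/d³.
Δa = 4GMr/d³
   = 4 × (6.674 × 10⁻¹¹) × (1.90 × 10²⁷) × (1.56 × 10⁶) / (6.71 × 10⁸)³
   = 2.62 × 10⁻³ m/s²

2.62 × 10⁻³ m/s²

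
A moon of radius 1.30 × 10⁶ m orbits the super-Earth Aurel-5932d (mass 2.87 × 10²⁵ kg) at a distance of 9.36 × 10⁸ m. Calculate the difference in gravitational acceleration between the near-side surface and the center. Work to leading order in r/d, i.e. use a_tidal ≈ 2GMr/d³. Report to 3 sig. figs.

a_tidal = 2GMr/d³
        = 2 × (6.674 × 10⁻¹¹) × (2.87 × 10²⁵) × (1.30 × 10⁶) / (9.36 × 10⁸)³
        = 6.07 × 10⁻⁶ m/s²

6.07 × 10⁻⁶ m/s²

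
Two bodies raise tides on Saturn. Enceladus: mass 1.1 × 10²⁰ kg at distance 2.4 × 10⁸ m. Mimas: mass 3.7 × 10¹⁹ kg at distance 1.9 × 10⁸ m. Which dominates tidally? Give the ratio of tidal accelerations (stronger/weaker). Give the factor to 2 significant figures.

Tidal acceleration ∝ M/d³, so compare M/d³ for each.
Enceladus: (1.1 × 10²⁰) / (2.4 × 10⁸)³ = 7.957 × 10⁻⁶
Mimas: (3.7 × 10¹⁹) / (1.9 × 10⁸)³ = 5.394 × 10⁻⁶
Ratio (larger/smaller) = 1.5

Enceladus, by a factor of ≈ 1.5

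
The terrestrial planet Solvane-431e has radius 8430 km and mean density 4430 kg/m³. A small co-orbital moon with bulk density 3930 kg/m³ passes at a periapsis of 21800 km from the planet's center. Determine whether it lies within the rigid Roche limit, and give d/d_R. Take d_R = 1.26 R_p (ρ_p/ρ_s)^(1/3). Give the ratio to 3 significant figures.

outside; d/d_R ≈ 1.97

d_R = 1.26 × (8430 km) × (4430/3930)^(1/3) = 11050 km
d/d_R = (21800) / (11050) = 1.97
Since d/d_R > 1, the body is outside the Roche limit.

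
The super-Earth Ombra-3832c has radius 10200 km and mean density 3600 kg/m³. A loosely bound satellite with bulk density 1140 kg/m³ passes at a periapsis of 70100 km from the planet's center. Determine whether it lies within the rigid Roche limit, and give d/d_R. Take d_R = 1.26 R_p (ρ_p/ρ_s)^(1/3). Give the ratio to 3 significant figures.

outside; d/d_R ≈ 3.72

d_R = 1.26 × (10200 km) × (3600/1140)^(1/3) = 18860 km
d/d_R = (70100) / (18860) = 3.72
Since d/d_R > 1, the body is outside the Roche limit.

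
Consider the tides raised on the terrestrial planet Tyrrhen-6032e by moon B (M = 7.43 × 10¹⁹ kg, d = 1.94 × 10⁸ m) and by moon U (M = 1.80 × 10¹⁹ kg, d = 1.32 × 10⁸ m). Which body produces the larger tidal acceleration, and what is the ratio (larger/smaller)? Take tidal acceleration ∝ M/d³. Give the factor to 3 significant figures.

Moon B, by a factor of ≈ 1.30

Tidal acceleration ∝ M/d³, so compare M/d³ for each.
Moon B: (7.43 × 10¹⁹) / (1.94 × 10⁸)³ = 1.018 × 10⁻⁵
Moon U: (1.80 × 10¹⁹) / (1.32 × 10⁸)³ = 7.826 × 10⁻⁶
Ratio (larger/smaller) = 1.30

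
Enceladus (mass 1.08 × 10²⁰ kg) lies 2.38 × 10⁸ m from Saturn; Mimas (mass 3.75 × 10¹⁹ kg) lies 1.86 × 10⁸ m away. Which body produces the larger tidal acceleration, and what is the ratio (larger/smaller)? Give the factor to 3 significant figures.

Enceladus, by a factor of ≈ 1.37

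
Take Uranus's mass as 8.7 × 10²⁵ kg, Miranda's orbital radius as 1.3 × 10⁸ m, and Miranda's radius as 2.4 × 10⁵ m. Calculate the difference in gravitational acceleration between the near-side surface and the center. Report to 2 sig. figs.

1.3 × 10⁻³ m/s²

Δg = 2GMr/d³
   = 2 × (6.674 × 10⁻¹¹) × (8.7 × 10²⁵) × (2.4 × 10⁵) / (1.3 × 10⁸)³
   = 1.3 × 10⁻³ m/s²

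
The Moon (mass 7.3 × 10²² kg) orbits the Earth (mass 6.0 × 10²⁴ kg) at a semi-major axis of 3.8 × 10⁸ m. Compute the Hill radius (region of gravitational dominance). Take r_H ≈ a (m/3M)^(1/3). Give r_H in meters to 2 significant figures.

6.1 × 10⁷ m

r_H ≈ a (m/3M)^(1/3)
    = (3.8 × 10⁸) × (7.3 × 10²² / (3 × 6.0 × 10²⁴))^(1/3)
    = 6.1 × 10⁷ m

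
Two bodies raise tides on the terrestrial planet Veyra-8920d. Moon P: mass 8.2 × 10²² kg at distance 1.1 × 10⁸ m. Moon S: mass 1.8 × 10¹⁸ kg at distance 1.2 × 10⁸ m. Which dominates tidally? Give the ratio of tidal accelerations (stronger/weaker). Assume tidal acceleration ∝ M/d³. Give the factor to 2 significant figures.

Moon P, by a factor of ≈ 59000

Tidal acceleration ∝ M/d³, so compare M/d³ for each.
Moon P: (8.2 × 10²²) / (1.1 × 10⁸)³ = 6.161 × 10⁻²
Moon S: (1.8 × 10¹⁸) / (1.2 × 10⁸)³ = 1.042 × 10⁻⁶
Ratio (larger/smaller) = 59000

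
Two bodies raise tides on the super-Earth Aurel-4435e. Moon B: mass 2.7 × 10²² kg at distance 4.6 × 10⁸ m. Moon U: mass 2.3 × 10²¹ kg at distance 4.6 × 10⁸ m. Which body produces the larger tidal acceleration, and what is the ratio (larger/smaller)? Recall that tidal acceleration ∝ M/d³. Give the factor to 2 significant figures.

The tide-raising term goes as M/d³ (the gradient of a 1/d² field).
Moon B: (2.7 × 10²²) / (4.6 × 10⁸)³ = 2.774 × 10⁻⁴
Moon U: (2.3 × 10²¹) / (4.6 × 10⁸)³ = 2.363 × 10⁻⁵
Ratio (larger/smaller) = 12

Moon B, by a factor of ≈ 12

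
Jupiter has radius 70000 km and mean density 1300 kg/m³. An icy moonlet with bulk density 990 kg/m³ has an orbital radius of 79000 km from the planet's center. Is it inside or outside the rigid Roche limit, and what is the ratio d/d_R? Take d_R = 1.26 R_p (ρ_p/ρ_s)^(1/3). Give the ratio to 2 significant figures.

d_R = 1.26 × (70000 km) × (1300/990)^(1/3) = 96580 km
d/d_R = (79000) / (96580) = 0.82
Since d/d_R < 1, the body is inside the Roche limit.

inside; d/d_R ≈ 0.82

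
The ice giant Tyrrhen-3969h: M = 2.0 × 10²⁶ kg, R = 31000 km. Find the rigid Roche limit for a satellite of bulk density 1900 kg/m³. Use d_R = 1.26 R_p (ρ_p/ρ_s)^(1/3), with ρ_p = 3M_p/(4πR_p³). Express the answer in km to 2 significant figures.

ρ_p = 3M_p/(4πR_p³) = 3 × (2.0 × 10²⁶) / (4π × (3.1 × 10⁷ m)³) = 1600 kg/m³
d_R = 1.26 × 31000 km × (1600/1900)^(1/3)
    = 37000 km

37000 km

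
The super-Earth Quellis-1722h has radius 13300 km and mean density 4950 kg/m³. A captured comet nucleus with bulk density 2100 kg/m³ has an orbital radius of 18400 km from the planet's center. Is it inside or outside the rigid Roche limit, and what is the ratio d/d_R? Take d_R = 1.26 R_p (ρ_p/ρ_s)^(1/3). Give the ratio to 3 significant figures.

d_R = 1.26 × (13300 km) × (4950/2100)^(1/3) = 22300 km
d/d_R = (18400) / (22300) = 0.825
Since d/d_R < 1, the body is inside the Roche limit.

inside; d/d_R ≈ 0.825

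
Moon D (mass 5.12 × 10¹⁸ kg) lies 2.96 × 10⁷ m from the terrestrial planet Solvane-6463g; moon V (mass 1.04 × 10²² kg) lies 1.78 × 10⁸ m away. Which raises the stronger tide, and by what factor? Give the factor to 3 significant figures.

Moon V, by a factor of ≈ 9.34

Tidal stretch scales as M/d³; compute that for each body.
Moon D: (5.12 × 10¹⁸) / (2.96 × 10⁷)³ = 1.974 × 10⁻⁴
Moon V: (1.04 × 10²²) / (1.78 × 10⁸)³ = 1.844 × 10⁻³
Ratio (larger/smaller) = 9.34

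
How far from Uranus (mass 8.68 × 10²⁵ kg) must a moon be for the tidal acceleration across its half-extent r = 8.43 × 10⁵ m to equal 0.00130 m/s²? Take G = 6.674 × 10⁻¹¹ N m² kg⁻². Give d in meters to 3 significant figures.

2GMr/d³ = a_tidal  ⇒  d = (2GMr / a_tidal)^(1/3)
d = (2 × 6.674×10⁻¹¹ × (8.68 × 10²⁵) × (8.43 × 10⁵) / (0.00130))^(1/3)
  = 1.96 × 10⁸ m

1.96 × 10⁸ m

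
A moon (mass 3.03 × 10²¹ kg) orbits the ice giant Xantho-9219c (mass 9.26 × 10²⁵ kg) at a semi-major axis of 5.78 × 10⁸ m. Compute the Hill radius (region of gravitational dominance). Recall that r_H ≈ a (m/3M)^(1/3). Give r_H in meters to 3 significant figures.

r_H ≈ a (m/3M)^(1/3)
    = (5.78 × 10⁸) × (3.03 × 10²¹ / (3 × 9.26 × 10²⁵))^(1/3)
    = 1.28 × 10⁷ m

1.28 × 10⁷ m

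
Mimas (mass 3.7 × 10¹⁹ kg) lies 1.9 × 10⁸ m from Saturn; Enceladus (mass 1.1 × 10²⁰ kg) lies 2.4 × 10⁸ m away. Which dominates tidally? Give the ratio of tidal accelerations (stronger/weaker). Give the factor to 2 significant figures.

Enceladus, by a factor of ≈ 1.5

Compare M/d³ for the two perturbers:
Mimas: (3.7 × 10¹⁹) / (1.9 × 10⁸)³ = 5.394 × 10⁻⁶
Enceladus: (1.1 × 10²⁰) / (2.4 × 10⁸)³ = 7.957 × 10⁻⁶
Ratio (larger/smaller) = 1.5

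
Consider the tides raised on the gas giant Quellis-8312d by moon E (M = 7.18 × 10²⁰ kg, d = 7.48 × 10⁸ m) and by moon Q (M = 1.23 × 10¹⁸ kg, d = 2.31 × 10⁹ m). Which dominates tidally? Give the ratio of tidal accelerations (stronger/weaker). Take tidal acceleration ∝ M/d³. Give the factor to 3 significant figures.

Compare M/d³ for the two perturbers:
Moon E: (7.18 × 10²⁰) / (7.48 × 10⁸)³ = 1.716 × 10⁻⁶
Moon Q: (1.23 × 10¹⁸) / (2.31 × 10⁹)³ = 9.979 × 10⁻¹¹
Ratio (larger/smaller) = 17200

Moon E, by a factor of ≈ 17200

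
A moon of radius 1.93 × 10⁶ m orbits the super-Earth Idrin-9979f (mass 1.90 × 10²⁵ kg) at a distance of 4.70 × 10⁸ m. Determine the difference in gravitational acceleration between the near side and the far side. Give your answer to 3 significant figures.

9.43 × 10⁻⁵ m/s²

Δg = 4GMr/d³
   = 4 × (6.674 × 10⁻¹¹) × (1.90 × 10²⁵) × (1.93 × 10⁶) / (4.70 × 10⁸)³
   = 9.43 × 10⁻⁵ m/s²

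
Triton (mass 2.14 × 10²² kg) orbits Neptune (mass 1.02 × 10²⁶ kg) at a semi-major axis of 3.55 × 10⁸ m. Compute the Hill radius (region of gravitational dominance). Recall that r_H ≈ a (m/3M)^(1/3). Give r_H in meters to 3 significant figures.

r_H ≈ a (m/3M)^(1/3)
    = (3.55 × 10⁸) × (2.14 × 10²² / (3 × 1.02 × 10²⁶))^(1/3)
    = 1.46 × 10⁷ m

1.46 × 10⁷ m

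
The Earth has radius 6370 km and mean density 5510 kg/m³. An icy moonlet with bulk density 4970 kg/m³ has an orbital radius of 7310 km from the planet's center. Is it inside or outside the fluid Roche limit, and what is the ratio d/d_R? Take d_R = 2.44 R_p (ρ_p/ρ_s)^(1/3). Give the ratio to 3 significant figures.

inside; d/d_R ≈ 0.454

d_R = 2.44 × (6370 km) × (5510/4970)^(1/3) = 16090 km
d/d_R = (7310) / (16090) = 0.454
Since d/d_R < 1, the body is inside the Roche limit.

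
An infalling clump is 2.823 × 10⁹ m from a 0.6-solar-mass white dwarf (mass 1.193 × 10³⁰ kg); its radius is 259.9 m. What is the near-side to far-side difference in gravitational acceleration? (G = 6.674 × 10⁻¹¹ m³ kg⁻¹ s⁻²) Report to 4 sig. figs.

Δa = 4GMr/d³
   = 4 × (6.674 × 10⁻¹¹) × (1.193 × 10³⁰) × (259.9) / (2.823 × 10⁹)³
   = 3.679 × 10⁻⁶ m/s²

3.679 × 10⁻⁶ m/s²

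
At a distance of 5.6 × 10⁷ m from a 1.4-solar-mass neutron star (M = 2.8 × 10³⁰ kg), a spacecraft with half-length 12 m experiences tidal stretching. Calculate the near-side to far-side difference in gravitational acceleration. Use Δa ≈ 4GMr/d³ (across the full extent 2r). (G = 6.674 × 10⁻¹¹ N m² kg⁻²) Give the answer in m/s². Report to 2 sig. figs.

The field gradient is 2GM/d³; across the full diameter 2r the difference is 4GMr/d³.
Δg = 4GMr/d³
   = 4 × (6.674 × 10⁻¹¹) × (2.8 × 10³⁰) × (12) / (5.6 × 10⁷)³
   = 5.1 × 10⁻² m/s²

5.1 × 10⁻² m/s²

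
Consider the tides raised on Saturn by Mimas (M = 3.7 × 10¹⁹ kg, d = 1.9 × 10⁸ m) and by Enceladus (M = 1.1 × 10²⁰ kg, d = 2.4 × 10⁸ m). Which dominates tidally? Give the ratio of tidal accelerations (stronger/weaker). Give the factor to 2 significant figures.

Enceladus, by a factor of ≈ 1.5

Tidal acceleration ∝ M/d³, so compare M/d³ for each.
Mimas: (3.7 × 10¹⁹) / (1.9 × 10⁸)³ = 5.394 × 10⁻⁶
Enceladus: (1.1 × 10²⁰) / (2.4 × 10⁸)³ = 7.957 × 10⁻⁶
Ratio (larger/smaller) = 1.5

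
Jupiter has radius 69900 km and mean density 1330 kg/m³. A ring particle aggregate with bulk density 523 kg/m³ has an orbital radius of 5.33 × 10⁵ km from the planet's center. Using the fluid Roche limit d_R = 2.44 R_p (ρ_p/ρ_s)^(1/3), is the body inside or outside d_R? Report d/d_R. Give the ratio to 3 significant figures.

d_R = 2.44 × (69900 km) × (1330/523)^(1/3) = 2.328 × 10⁵ km
d/d_R = (5.33 × 10⁵) / (2.328 × 10⁵) = 2.29
Since d/d_R > 1, the body is outside the Roche limit.

outside; d/d_R ≈ 2.29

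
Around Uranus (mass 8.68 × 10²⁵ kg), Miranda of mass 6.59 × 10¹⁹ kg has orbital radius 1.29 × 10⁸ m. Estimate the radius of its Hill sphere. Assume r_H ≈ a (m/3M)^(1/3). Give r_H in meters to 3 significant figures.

r_H ≈ a (m/3M)^(1/3)
    = (1.29 × 10⁸) × (6.59 × 10¹⁹ / (3 × 8.68 × 10²⁵))^(1/3)
    = 8.16 × 10⁵ m

8.16 × 10⁵ m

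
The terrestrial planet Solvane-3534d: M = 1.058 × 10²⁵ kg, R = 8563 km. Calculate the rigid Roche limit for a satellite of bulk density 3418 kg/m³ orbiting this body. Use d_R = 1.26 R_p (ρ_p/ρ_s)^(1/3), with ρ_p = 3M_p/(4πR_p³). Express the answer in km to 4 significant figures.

ρ_p = 3M_p/(4πR_p³) = 3 × (1.058 × 10²⁵) / (4π × (8.563 × 10⁶ m)³) = 4023 kg/m³
d_R = 1.26 × 8563 km × (4023/3418)^(1/3)
    = 11390 km

11390 km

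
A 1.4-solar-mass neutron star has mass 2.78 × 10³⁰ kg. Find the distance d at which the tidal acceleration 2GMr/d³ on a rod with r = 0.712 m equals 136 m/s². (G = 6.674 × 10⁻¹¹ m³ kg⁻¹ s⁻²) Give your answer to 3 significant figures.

2GMr/d³ = a_tidal  ⇒  d = (2GMr / a_tidal)^(1/3)
d = (2 × 6.674×10⁻¹¹ × (2.78 × 10³⁰) × (0.712) / (136))^(1/3)
  = 1.25 × 10⁶ m

1.25 × 10⁶ m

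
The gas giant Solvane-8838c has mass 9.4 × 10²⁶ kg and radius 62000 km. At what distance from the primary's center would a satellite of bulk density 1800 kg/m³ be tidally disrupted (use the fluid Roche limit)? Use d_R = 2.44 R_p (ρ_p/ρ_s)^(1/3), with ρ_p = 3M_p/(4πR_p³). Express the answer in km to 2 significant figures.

1.2 × 10⁵ km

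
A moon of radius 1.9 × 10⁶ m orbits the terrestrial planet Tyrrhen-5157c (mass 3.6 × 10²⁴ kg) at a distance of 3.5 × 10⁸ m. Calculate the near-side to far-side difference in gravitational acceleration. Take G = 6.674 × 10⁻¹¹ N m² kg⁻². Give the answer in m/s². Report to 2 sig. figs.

4.3 × 10⁻⁵ m/s²

Δg = 4GMr/d³
   = 4 × (6.674 × 10⁻¹¹) × (3.6 × 10²⁴) × (1.9 × 10⁶) / (3.5 × 10⁸)³
   = 4.3 × 10⁻⁵ m/s²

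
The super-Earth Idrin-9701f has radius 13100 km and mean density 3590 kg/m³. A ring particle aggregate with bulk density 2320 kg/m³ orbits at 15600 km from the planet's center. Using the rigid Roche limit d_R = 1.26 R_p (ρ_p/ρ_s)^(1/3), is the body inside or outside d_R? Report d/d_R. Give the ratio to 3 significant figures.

inside; d/d_R ≈ 0.817

d_R = 1.26 × (13100 km) × (3590/2320)^(1/3) = 19090 km
d/d_R = (15600) / (19090) = 0.817
Since d/d_R < 1, the body is inside the Roche limit.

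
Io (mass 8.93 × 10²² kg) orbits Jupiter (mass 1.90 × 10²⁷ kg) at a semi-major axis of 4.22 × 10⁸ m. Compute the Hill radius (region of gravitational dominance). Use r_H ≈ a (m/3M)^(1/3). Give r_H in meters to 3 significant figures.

1.06 × 10⁷ m

r_H ≈ a (m/3M)^(1/3)
    = (4.22 × 10⁸) × (8.93 × 10²² / (3 × 1.90 × 10²⁷))^(1/3)
    = 1.06 × 10⁷ m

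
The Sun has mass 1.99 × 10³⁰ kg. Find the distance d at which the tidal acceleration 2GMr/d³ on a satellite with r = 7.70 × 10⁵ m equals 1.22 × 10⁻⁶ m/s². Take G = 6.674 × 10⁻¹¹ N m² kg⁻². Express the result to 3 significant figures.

5.51 × 10¹⁰ m

2GMr/d³ = a_tidal  ⇒  d = (2GMr / a_tidal)^(1/3)
d = (2 × 6.674×10⁻¹¹ × (1.99 × 10³⁰) × (7.70 × 10⁵) / (1.22 × 10⁻⁶))^(1/3)
  = 5.51 × 10¹⁰ m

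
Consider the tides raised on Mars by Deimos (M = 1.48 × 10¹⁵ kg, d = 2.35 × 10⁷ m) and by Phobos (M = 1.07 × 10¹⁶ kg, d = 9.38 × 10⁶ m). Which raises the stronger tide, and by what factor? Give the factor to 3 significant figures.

Compare M/d³ for the two perturbers:
Deimos: (1.48 × 10¹⁵) / (2.35 × 10⁷)³ = 1.140 × 10⁻⁷
Phobos: (1.07 × 10¹⁶) / (9.38 × 10⁶)³ = 1.297 × 10⁻⁵
Ratio (larger/smaller) = 114

Phobos, by a factor of ≈ 114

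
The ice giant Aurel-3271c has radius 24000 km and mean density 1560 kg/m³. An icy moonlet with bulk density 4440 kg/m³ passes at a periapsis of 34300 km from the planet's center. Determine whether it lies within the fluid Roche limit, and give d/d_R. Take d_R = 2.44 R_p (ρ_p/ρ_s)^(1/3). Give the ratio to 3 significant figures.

inside; d/d_R ≈ 0.830

d_R = 2.44 × (24000 km) × (1560/4440)^(1/3) = 41320 km
d/d_R = (34300) / (41320) = 0.830
Since d/d_R < 1, the body is inside the Roche limit.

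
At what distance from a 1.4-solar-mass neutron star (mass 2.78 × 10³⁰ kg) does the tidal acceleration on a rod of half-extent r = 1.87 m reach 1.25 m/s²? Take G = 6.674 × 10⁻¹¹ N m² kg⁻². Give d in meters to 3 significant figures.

8.22 × 10⁶ m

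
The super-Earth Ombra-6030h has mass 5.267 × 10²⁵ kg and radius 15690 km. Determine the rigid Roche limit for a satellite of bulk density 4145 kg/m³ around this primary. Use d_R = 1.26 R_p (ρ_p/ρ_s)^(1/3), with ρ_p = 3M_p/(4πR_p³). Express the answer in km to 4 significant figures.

18240 km

ρ_p = 3M_p/(4πR_p³) = 3 × (5.267 × 10²⁵) / (4π × (1.569 × 10⁷ m)³) = 3255 kg/m³
d_R = 1.26 × 15690 km × (3255/4145)^(1/3)
    = 18240 km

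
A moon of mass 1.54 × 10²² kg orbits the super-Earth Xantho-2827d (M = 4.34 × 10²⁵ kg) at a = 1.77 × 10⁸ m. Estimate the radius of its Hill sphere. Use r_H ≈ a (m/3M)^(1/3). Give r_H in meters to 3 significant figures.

r_H ≈ a (m/3M)^(1/3)
    = (1.77 × 10⁸) × (1.54 × 10²² / (3 × 4.34 × 10²⁵))^(1/3)
    = 8.69 × 10⁶ m

8.69 × 10⁶ m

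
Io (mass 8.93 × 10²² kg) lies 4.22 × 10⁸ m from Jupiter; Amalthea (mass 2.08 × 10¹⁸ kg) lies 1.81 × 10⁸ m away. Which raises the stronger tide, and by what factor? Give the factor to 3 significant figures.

Io, by a factor of ≈ 3390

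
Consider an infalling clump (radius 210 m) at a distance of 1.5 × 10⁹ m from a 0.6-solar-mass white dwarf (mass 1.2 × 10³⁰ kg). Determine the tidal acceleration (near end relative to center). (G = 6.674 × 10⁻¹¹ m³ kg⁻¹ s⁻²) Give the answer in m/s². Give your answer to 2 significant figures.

1.0 × 10⁻⁵ m/s²

Δa = 2GMr/d³
   = 2 × (6.674 × 10⁻¹¹) × (1.2 × 10³⁰) × (210) / (1.5 × 10⁹)³
   = 1.0 × 10⁻⁵ m/s²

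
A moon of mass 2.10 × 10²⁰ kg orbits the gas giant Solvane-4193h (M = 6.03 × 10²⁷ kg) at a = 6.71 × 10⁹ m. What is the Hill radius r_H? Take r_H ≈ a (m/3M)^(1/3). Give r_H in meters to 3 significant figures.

r_H ≈ a (m/3M)^(1/3)
    = (6.71 × 10⁹) × (2.10 × 10²⁰ / (3 × 6.03 × 10²⁷))^(1/3)
    = 1.52 × 10⁷ m

1.52 × 10⁷ m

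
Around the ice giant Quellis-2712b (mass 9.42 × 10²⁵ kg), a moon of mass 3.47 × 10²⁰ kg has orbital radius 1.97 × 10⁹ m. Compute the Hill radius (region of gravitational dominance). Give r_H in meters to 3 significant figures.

2.11 × 10⁷ m

r_H ≈ a (m/3M)^(1/3)
    = (1.97 × 10⁹) × (3.47 × 10²⁰ / (3 × 9.42 × 10²⁵))^(1/3)
    = 2.11 × 10⁷ m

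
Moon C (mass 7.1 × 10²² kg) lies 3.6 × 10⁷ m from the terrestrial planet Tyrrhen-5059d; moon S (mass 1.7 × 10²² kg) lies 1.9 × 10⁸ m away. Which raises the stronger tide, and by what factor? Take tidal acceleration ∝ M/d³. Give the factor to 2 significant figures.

Tidal acceleration ∝ M/d³, so compare M/d³ for each.
Moon C: (7.1 × 10²²) / (3.6 × 10⁷)³ = 1.522
Moon S: (1.7 × 10²²) / (1.9 × 10⁸)³ = 2.478 × 10⁻³
Ratio (larger/smaller) = 610

Moon C, by a factor of ≈ 610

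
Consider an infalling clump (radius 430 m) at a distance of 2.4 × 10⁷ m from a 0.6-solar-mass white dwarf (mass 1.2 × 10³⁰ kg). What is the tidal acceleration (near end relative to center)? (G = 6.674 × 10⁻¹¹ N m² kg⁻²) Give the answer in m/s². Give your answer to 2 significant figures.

Δa = 2GMr/d³
   = 2 × (6.674 × 10⁻¹¹) × (1.2 × 10³⁰) × (430) / (2.4 × 10⁷)³
   = 5.0 m/s²

5.0 m/s²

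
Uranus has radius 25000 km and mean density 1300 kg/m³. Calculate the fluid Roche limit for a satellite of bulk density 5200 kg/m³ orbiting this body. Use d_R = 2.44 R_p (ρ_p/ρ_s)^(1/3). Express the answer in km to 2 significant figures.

38000 km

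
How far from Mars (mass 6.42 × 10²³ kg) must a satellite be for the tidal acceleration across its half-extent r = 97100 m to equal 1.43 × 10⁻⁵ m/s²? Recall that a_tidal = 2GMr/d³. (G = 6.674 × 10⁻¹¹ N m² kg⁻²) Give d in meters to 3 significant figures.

2GMr/d³ = a_tidal  ⇒  d = (2GMr / a_tidal)^(1/3)
d = (2 × 6.674×10⁻¹¹ × (6.42 × 10²³) × (97100) / (1.43 × 10⁻⁵))^(1/3)
  = 8.35 × 10⁷ m

8.35 × 10⁷ m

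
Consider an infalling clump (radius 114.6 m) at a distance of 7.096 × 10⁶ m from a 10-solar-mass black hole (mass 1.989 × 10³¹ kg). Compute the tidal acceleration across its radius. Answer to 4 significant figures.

Since r ≪ d, expand the inverse-square field across one radius to get the leading 2GMr/d³ term.
Δg = 2GMr/d³
   = 2 × (6.674 × 10⁻¹¹) × (1.989 × 10³¹) × (114.6) / (7.096 × 10⁶)³
   = 8.515 × 10² m/s²

8.515 × 10² m/s²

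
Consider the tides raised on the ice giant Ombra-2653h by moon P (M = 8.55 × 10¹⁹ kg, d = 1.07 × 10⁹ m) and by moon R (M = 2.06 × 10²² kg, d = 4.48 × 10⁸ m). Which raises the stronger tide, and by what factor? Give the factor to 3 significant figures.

Moon R, by a factor of ≈ 3280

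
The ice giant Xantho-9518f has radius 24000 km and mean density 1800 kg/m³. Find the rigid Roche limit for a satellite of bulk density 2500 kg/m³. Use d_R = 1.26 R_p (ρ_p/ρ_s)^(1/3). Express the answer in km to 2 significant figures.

27000 km

d_R = 1.26 × 24000 km × (1800/2500)^(1/3)
    = 27000 km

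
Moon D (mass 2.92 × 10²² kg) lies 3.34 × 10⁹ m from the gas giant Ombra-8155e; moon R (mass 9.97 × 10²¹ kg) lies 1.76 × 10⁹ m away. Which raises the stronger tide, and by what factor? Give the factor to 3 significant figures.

Tidal stretch scales as M/d³; compute that for each body.
Moon D: (2.92 × 10²²) / (3.34 × 10⁹)³ = 7.837 × 10⁻⁷
Moon R: (9.97 × 10²¹) / (1.76 × 10⁹)³ = 1.829 × 10⁻⁶
Ratio (larger/smaller) = 2.33

Moon R, by a factor of ≈ 2.33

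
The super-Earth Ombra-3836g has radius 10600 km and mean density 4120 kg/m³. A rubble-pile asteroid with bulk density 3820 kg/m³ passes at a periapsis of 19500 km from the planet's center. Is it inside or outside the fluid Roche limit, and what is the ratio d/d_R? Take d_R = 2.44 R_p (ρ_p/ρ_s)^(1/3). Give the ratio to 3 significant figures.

d_R = 2.44 × (10600 km) × (4120/3820)^(1/3) = 26520 km
d/d_R = (19500) / (26520) = 0.735
Since d/d_R < 1, the body is inside the Roche limit.

inside; d/d_R ≈ 0.735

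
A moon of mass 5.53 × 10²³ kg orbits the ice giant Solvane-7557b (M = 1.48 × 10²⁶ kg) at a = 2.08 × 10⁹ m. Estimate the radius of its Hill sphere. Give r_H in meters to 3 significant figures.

2.24 × 10⁸ m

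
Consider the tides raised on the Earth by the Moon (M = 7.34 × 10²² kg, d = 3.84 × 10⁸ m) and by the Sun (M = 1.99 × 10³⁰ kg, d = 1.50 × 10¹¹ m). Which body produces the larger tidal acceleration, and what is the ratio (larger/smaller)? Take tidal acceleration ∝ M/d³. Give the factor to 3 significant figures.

Compare M/d³ for the two perturbers:
The Moon: (7.34 × 10²²) / (3.84 × 10⁸)³ = 1.296 × 10⁻³
The Sun: (1.99 × 10³⁰) / (1.50 × 10¹¹)³ = 5.896 × 10⁻⁴
Ratio (larger/smaller) = 2.20

The Moon, by a factor of ≈ 2.20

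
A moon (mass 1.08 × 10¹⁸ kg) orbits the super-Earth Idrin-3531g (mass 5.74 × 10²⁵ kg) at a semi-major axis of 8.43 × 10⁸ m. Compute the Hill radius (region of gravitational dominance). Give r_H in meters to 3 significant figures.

r_H ≈ a (m/3M)^(1/3)
    = (8.43 × 10⁸) × (1.08 × 10¹⁸ / (3 × 5.74 × 10²⁵))^(1/3)
    = 1.55 × 10⁶ m

1.55 × 10⁶ m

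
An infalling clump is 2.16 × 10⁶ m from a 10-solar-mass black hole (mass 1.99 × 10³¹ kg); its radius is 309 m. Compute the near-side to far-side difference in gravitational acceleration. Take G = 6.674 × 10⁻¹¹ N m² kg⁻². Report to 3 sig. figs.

1.63 × 10⁵ m/s²

a_tidal = 4GMr/d³
        = 4 × (6.674 × 10⁻¹¹) × (1.99 × 10³¹) × (309) / (2.16 × 10⁶)³
        = 1.63 × 10⁵ m/s²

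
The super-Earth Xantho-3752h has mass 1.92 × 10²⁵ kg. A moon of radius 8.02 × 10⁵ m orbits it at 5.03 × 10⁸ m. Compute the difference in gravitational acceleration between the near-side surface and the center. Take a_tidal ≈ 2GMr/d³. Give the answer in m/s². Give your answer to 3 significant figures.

a_tidal = 2GMr/d³
        = 2 × (6.674 × 10⁻¹¹) × (1.92 × 10²⁵) × (8.02 × 10⁵) / (5.03 × 10⁸)³
        = 1.62 × 10⁻⁵ m/s²

1.62 × 10⁻⁵ m/s²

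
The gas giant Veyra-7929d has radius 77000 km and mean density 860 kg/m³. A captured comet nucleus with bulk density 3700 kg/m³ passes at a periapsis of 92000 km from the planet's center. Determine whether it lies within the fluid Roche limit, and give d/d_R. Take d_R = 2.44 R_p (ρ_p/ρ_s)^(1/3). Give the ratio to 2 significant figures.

inside; d/d_R ≈ 0.80

d_R = 2.44 × (77000 km) × (860/3700)^(1/3) = 1.155 × 10⁵ km
d/d_R = (92000) / (1.155 × 10⁵) = 0.80
Since d/d_R < 1, the body is inside the Roche limit.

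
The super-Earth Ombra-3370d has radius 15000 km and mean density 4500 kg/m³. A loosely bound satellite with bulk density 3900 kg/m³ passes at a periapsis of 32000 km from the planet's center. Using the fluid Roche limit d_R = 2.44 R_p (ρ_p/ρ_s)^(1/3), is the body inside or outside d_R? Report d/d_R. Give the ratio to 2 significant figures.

d_R = 2.44 × (15000 km) × (4500/3900)^(1/3) = 38390 km
d/d_R = (32000) / (38390) = 0.83
Since d/d_R < 1, the body is inside the Roche limit.

inside; d/d_R ≈ 0.83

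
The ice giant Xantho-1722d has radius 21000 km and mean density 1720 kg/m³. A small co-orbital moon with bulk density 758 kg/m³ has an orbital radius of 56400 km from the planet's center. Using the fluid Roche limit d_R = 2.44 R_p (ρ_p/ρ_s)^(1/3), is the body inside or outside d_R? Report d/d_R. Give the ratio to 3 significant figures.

d_R = 2.44 × (21000 km) × (1720/758)^(1/3) = 67330 km
d/d_R = (56400) / (67330) = 0.838
Since d/d_R < 1, the body is inside the Roche limit.

inside; d/d_R ≈ 0.838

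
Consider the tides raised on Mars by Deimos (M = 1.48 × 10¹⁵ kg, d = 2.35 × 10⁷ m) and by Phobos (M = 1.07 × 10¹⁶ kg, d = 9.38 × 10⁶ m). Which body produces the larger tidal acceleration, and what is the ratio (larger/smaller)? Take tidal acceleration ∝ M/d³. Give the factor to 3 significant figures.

Phobos, by a factor of ≈ 114

Tidal stretch scales as M/d³; compute that for each body.
Deimos: (1.48 × 10¹⁵) / (2.35 × 10⁷)³ = 1.140 × 10⁻⁷
Phobos: (1.07 × 10¹⁶) / (9.38 × 10⁶)³ = 1.297 × 10⁻⁵
Ratio (larger/smaller) = 114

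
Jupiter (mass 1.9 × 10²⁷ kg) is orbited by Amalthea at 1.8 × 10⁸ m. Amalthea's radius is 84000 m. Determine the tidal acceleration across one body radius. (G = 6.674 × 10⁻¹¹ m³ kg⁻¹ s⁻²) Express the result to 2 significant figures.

3.7 × 10⁻³ m/s²

Δa = 2GMr/d³
   = 2 × (6.674 × 10⁻¹¹) × (1.9 × 10²⁷) × (84000) / (1.8 × 10⁸)³
   = 3.7 × 10⁻³ m/s²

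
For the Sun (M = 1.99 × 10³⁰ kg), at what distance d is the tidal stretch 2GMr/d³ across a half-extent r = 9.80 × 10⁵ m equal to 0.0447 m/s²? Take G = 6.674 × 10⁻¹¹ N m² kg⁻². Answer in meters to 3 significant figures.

2GMr/d³ = a_tidal  ⇒  d = (2GMr / a_tidal)^(1/3)
d = (2 × 6.674×10⁻¹¹ × (1.99 × 10³⁰) × (9.80 × 10⁵) / (0.0447))^(1/3)
  = 1.80 × 10⁹ m

1.80 × 10⁹ m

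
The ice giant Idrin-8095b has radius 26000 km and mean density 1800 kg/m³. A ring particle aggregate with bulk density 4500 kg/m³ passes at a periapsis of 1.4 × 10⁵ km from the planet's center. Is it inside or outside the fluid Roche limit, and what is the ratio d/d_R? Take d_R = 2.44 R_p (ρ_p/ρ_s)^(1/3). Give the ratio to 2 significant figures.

outside; d/d_R ≈ 3.0

d_R = 2.44 × (26000 km) × (1800/4500)^(1/3) = 46740 km
d/d_R = (1.4 × 10⁵) / (46740) = 3.0
Since d/d_R > 1, the body is outside the Roche limit.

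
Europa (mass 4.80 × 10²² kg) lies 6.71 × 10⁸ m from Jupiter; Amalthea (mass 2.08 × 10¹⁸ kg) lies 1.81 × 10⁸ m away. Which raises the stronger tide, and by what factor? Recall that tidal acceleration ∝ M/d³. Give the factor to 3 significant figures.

Europa, by a factor of ≈ 453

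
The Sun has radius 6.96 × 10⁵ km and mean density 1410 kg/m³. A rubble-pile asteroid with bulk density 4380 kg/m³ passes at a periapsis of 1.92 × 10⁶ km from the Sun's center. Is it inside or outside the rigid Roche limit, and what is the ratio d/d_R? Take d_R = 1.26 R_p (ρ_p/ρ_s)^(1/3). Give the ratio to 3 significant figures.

d_R = 1.26 × (6.96 × 10⁵ km) × (1410/4380)^(1/3) = 6.010 × 10⁵ km
d/d_R = (1.92 × 10⁶) / (6.010 × 10⁵) = 3.19
Since d/d_R > 1, the body is outside the Roche limit.

outside; d/d_R ≈ 3.19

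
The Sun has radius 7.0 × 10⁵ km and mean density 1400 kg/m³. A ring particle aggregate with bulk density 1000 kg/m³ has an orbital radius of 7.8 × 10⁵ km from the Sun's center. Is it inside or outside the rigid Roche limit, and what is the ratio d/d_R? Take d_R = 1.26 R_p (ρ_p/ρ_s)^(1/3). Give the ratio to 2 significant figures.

inside; d/d_R ≈ 0.79

d_R = 1.26 × (7.0 × 10⁵ km) × (1400/1000)^(1/3) = 9.867 × 10⁵ km
d/d_R = (7.8 × 10⁵) / (9.867 × 10⁵) = 0.79
Since d/d_R < 1, the body is inside the Roche limit.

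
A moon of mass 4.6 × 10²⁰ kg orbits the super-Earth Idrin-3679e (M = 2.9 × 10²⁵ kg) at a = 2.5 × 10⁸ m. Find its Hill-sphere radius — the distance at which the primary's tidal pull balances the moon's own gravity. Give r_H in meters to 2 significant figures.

r_H ≈ a (m/3M)^(1/3)
    = (2.5 × 10⁸) × (4.6 × 10²⁰ / (3 × 2.9 × 10²⁵))^(1/3)
    = 4.4 × 10⁶ m

4.4 × 10⁶ m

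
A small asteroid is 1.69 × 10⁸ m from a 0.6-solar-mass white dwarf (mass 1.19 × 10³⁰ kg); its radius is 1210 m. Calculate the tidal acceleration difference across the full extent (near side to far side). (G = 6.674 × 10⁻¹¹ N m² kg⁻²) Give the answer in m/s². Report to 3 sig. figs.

7.96 × 10⁻² m/s²

Differencing GM/(d−r)² and GM/(d+r)² to first order in r/d gives 4GMr/d³.
a_tidal = 4GMr/d³
        = 4 × (6.674 × 10⁻¹¹) × (1.19 × 10³⁰) × (1210) / (1.69 × 10⁸)³
        = 7.96 × 10⁻² m/s²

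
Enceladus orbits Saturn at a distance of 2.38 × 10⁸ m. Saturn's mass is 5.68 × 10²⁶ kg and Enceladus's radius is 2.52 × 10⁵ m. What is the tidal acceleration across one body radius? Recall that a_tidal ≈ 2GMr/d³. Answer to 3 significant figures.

1.42 × 10⁻³ m/s²

Δa = 2GMr/d³
   = 2 × (6.674 × 10⁻¹¹) × (5.68 × 10²⁶) × (2.52 × 10⁵) / (2.38 × 10⁸)³
   = 1.42 × 10⁻³ m/s²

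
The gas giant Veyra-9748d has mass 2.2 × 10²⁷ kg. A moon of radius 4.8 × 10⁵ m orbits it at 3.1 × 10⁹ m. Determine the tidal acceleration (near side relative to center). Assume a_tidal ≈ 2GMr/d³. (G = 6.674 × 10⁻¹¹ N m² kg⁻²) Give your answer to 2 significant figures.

a_tidal = 2GMr/d³
        = 2 × (6.674 × 10⁻¹¹) × (2.2 × 10²⁷) × (4.8 × 10⁵) / (3.1 × 10⁹)³
        = 4.7 × 10⁻⁶ m/s²

4.7 × 10⁻⁶ m/s²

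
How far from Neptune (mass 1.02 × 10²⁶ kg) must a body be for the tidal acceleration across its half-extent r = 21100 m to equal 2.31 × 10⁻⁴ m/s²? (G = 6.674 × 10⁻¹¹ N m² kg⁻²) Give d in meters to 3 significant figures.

1.08 × 10⁸ m

2GMr/d³ = a_tidal  ⇒  d = (2GMr / a_tidal)^(1/3)
d = (2 × 6.674×10⁻¹¹ × (1.02 × 10²⁶) × (21100) / (2.31 × 10⁻⁴))^(1/3)
  = 1.08 × 10⁸ m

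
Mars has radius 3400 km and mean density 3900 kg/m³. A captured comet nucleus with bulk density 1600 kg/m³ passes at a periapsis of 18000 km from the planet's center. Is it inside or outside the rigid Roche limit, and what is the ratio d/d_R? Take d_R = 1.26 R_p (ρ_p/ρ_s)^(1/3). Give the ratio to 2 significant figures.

d_R = 1.26 × (3400 km) × (3900/1600)^(1/3) = 5765 km
d/d_R = (18000) / (5765) = 3.1
Since d/d_R > 1, the body is outside the Roche limit.

outside; d/d_R ≈ 3.1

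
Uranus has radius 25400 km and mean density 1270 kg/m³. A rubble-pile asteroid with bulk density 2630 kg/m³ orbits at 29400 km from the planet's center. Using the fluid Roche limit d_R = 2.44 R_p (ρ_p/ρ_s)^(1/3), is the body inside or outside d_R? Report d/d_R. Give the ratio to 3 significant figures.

inside; d/d_R ≈ 0.605

d_R = 2.44 × (25400 km) × (1270/2630)^(1/3) = 48620 km
d/d_R = (29400) / (48620) = 0.605
Since d/d_R < 1, the body is inside the Roche limit.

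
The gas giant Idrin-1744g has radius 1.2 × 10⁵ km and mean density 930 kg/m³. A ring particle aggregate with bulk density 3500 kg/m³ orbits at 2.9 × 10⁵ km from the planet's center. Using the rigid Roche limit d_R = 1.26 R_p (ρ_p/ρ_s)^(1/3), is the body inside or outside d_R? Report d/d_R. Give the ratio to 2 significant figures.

outside; d/d_R ≈ 3.0

d_R = 1.26 × (1.2 × 10⁵ km) × (930/3500)^(1/3) = 97210 km
d/d_R = (2.9 × 10⁵) / (97210) = 3.0
Since d/d_R > 1, the body is outside the Roche limit.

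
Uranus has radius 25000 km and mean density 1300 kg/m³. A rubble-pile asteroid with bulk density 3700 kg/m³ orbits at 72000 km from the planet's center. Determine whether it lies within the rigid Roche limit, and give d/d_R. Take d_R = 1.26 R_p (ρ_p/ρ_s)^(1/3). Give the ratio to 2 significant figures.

outside; d/d_R ≈ 3.2

d_R = 1.26 × (25000 km) × (1300/3700)^(1/3) = 22230 km
d/d_R = (72000) / (22230) = 3.2
Since d/d_R > 1, the body is outside the Roche limit.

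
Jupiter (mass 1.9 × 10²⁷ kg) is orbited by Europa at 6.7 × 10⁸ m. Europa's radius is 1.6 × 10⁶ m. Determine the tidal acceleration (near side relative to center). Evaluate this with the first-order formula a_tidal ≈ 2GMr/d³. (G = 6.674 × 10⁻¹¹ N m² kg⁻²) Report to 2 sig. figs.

1.3 × 10⁻³ m/s²

Differencing GM/(d−r)² and GM/d² to first order in r/d gives 2GMr/d³.
Δa = 2GMr/d³
   = 2 × (6.674 × 10⁻¹¹) × (1.9 × 10²⁷) × (1.6 × 10⁶) / (6.7 × 10⁸)³
   = 1.3 × 10⁻³ m/s²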